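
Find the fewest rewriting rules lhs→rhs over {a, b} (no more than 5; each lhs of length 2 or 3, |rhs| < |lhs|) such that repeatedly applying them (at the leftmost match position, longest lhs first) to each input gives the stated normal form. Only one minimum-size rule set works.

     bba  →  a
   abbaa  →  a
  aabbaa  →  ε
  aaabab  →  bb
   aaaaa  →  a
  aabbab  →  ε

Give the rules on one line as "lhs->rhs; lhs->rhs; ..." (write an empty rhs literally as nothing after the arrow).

aa->; aba->b; ba->a; bab->aa

  | bba => ba => a
  | abbaa => abaa => ba => a
  | aabbaa => bbaa => baa => aa => ε
  | aaabab => abab => bb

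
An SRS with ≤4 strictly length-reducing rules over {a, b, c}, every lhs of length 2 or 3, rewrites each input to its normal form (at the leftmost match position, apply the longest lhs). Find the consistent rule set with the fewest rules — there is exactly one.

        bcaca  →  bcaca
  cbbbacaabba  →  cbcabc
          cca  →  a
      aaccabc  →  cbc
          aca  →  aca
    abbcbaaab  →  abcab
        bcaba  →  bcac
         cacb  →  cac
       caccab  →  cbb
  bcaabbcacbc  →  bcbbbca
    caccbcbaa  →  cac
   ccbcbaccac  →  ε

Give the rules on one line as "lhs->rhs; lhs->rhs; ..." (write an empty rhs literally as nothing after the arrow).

  | bcaca
  | cbbbacaabba => cbbccaabba => cbbaabba => cbcabba => cbcabc
  | cca => a
  | aaccabc => bccabc => babc => cbc

aa->b; acb->ac; ba->c; cc->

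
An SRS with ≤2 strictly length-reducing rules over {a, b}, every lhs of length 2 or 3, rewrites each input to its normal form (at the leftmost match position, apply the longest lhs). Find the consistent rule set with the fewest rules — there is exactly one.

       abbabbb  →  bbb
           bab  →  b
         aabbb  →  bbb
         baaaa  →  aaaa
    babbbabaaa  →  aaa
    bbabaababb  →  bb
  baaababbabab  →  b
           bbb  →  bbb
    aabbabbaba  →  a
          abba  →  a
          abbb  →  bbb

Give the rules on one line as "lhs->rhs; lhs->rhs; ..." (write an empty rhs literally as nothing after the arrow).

  | abbabbb => bbabbb => babbb => abbb => bbb
  | bab => ab => b
  | aabbb => abbb => bbb
  | baaaa => aaaa

ab->b; ba->a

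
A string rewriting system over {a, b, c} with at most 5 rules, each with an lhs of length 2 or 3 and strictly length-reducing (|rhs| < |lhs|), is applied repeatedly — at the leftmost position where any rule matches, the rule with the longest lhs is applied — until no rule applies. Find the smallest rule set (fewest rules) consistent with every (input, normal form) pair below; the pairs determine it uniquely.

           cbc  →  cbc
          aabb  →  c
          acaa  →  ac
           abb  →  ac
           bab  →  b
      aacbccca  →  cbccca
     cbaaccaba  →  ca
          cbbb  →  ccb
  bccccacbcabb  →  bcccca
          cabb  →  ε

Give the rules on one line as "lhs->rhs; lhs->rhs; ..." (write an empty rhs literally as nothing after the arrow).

aa->; ba->; bb->c; cac->ba

  | cbc
  | aabb => bb => c
  | acaa => ac
  | abb => ac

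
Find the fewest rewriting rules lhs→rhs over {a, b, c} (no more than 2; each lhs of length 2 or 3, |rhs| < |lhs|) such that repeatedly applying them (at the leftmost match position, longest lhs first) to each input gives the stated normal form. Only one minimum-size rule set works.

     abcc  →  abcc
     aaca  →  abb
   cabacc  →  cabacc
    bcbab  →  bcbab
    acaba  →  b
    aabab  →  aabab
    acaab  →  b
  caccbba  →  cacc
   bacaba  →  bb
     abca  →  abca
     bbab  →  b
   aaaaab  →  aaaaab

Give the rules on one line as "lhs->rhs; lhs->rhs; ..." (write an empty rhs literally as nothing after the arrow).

aca->bb; bba->

  | abcc
  | aaca => abb
  | cabacc
  | bcbab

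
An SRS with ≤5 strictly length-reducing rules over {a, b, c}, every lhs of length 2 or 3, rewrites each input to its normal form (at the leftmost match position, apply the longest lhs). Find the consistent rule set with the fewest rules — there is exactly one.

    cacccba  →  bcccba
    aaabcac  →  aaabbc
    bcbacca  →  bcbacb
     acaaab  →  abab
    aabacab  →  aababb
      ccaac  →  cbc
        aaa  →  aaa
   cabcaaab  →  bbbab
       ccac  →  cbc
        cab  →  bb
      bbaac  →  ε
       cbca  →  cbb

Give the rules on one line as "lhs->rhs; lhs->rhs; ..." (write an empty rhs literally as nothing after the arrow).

aac->; baa->aa; ca->b; caa->b

  | cacccba => bcccba
  | aaabcac => aaabbc
  | bcbacca => bcbacb
  | acaaab => abab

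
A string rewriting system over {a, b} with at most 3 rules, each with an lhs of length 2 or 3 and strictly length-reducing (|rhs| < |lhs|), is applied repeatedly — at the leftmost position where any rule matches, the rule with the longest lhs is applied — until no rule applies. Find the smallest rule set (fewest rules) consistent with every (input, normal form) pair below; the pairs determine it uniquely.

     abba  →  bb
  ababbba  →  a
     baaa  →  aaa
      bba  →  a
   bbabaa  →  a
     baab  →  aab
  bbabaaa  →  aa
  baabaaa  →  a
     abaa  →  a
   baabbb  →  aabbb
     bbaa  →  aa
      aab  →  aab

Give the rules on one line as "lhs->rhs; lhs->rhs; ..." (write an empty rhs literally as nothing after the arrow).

aba->bb; ba->a

  | abba => aba => bb
  | ababbba => bbbbba => bbbba => bbba => bba => ba => a
  | baaa => aaa
  | bba => ba => a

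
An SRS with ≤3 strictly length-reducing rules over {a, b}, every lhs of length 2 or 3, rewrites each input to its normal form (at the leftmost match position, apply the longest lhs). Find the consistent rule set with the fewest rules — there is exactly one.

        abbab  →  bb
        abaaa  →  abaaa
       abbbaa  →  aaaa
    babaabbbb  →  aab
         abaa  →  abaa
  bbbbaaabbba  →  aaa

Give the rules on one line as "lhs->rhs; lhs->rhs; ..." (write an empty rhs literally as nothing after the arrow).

  | abbab => bbab => bb
  | abaaa
  | abbbaa => bbbaa => aaaa
  | babaabbbb => baabbbb => babbbb => bbbb => aab

abb->bb; bab->b; bbb->aa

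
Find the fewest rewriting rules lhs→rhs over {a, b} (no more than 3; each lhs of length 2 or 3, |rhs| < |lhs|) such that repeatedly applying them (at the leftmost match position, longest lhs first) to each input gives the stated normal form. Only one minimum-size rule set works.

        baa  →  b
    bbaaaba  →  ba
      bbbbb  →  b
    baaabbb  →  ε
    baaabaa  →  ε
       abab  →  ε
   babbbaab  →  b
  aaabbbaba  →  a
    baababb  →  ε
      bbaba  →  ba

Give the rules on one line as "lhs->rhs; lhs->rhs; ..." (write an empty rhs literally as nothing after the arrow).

  | baa => b
  | bbaaaba => aaaba => aba => ba
  | bbbbb => bbb => b
  | baaabbb => babbb => bbbb => bb => ε

aa->; ab->b; bb->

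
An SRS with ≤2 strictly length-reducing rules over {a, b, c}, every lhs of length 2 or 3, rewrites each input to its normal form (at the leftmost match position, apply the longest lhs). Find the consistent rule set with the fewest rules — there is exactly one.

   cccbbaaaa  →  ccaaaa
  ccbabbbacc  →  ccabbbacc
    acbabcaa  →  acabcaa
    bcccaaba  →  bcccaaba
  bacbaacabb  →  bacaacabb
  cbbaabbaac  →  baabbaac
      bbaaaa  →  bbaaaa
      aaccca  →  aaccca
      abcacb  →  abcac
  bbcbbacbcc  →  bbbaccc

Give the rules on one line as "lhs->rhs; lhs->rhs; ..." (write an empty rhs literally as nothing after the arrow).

cb->c; cbb->b

  | cccbbaaaa => ccbaaaa => ccaaaa
  | ccbabbbacc => ccabbbacc
  | acbabcaa => acabcaa
  | bcccaaba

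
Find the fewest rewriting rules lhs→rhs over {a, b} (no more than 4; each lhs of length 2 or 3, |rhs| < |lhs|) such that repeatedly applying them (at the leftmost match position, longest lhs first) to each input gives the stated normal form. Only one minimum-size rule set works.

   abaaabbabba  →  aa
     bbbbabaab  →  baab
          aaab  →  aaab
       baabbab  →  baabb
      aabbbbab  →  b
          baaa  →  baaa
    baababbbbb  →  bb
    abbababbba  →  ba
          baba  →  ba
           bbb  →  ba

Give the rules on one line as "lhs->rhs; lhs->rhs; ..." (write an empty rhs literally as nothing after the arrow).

aba->; bab->b; bbb->ba

  | abaaabbabba => aabbabba => aabbba => aabaa => aa
  | bbbbabaab => bababaab => babaab => baab
  | aaab
  | baabbab => baabb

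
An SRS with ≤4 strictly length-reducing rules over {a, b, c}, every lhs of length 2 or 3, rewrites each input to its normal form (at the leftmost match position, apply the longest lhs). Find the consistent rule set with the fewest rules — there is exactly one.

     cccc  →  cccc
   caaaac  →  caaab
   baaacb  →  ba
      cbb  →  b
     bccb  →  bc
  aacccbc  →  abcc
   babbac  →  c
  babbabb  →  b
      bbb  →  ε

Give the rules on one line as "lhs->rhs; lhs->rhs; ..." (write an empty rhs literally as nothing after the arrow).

  | cccc
  | caaaac => caaab
  | baaacb => baabb => ba
  | cbb => b

abb->; ac->b; bb->c; cb->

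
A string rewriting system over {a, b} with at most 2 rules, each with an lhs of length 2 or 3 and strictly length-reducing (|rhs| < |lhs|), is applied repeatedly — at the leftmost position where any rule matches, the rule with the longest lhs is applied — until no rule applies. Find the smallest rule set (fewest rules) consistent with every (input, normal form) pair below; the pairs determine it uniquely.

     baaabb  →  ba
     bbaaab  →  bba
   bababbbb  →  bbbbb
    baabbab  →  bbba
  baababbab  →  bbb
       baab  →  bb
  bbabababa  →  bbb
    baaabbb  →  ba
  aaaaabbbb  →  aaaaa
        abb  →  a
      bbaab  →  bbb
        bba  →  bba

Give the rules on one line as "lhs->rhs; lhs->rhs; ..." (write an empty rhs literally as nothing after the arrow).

  | baaabb => babb => bab => ba
  | bbaaab => bbab => bba
  | bababbbb => baabbbb => bbbbb
  | baabbab => bbbab => bbba

ab->a; baa->b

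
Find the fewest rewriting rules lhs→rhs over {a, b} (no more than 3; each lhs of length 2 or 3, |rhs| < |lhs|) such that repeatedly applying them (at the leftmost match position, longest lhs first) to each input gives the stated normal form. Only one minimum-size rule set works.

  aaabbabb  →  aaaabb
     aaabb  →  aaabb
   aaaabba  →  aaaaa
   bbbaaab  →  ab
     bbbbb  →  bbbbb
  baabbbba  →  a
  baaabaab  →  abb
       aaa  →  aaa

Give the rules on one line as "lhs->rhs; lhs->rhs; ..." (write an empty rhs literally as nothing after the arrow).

ba->a; baa->b

  | aaabbabb => aaababb => aaaabb
  | aaabb
  | aaaabba => aaaaba => aaaaa
  | bbbaaab => bbbab => bbab => bab => ab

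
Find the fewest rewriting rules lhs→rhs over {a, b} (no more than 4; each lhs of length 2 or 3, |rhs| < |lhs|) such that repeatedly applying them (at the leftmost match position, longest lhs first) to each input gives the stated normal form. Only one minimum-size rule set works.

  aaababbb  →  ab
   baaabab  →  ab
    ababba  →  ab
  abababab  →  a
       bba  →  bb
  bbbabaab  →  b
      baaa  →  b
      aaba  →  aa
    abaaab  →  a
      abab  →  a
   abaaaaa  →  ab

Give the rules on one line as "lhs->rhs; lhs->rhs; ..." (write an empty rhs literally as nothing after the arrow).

  | aaababbb => aaabbb => aabb => ab
  | baaabab => baabab => babab => ab
  | ababba => aba => ab
  | abababab => aabab => aab => a

aab->a; ba->b; bab->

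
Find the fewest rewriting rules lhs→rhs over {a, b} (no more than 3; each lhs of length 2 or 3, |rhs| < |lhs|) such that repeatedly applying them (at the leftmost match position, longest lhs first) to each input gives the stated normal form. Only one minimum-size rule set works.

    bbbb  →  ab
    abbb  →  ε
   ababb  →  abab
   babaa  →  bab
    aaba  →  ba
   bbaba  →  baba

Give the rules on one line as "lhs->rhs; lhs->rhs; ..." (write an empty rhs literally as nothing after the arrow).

  | bbbb => ab
  | abbb => aa => ε
  | ababb => abab
  | babaa => bab

aa->; bb->b; bbb->a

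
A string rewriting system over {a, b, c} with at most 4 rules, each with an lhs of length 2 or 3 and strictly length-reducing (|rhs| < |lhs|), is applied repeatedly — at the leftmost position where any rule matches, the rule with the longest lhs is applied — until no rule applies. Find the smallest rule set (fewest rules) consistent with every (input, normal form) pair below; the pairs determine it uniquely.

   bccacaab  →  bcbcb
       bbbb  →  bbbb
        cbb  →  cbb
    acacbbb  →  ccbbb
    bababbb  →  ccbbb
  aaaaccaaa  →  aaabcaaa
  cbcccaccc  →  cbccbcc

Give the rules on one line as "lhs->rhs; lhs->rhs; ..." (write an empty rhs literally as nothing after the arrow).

ac->b; ba->c; baa->bc; cac->b

  | bccacaab => bcbaab => bcbcb
  | bbbb
  | cbb
  | acacbbb => bacbbb => ccbbb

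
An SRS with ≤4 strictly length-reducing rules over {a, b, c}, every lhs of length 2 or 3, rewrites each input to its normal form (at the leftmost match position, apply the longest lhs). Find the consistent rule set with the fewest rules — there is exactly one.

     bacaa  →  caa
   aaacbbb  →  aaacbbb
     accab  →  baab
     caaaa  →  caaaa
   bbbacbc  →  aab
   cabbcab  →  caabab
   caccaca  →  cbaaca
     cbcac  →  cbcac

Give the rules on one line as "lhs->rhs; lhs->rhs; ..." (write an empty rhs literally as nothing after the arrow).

acc->ba; bac->c; bbc->ab

  | bacaa => caa
  | aaacbbb
  | accab => baab
  | caaaa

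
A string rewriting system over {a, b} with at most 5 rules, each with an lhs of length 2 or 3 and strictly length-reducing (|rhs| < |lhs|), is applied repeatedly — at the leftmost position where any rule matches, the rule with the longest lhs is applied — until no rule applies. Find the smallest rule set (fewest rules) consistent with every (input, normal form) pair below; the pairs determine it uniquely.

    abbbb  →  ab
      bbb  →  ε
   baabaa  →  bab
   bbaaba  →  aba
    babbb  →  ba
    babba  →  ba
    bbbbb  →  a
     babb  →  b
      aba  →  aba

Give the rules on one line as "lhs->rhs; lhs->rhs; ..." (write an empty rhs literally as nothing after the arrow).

aa->; aab->ab; bb->a; bbb->

  | abbbb => ab
  | bbb => ε
  | baabaa => babaa => bab
  | bbaaba => aaaba => aba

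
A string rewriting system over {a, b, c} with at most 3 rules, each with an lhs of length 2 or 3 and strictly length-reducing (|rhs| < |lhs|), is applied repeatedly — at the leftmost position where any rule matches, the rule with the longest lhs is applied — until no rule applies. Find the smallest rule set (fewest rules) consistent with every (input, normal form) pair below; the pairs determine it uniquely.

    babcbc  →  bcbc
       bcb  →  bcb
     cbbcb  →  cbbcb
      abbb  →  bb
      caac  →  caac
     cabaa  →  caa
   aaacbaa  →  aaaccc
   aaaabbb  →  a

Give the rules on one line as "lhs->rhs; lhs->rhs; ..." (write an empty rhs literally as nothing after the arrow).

  | babcbc => bcbc
  | bcb
  | cbbcb
  | abbb => bb

ab->; baa->cc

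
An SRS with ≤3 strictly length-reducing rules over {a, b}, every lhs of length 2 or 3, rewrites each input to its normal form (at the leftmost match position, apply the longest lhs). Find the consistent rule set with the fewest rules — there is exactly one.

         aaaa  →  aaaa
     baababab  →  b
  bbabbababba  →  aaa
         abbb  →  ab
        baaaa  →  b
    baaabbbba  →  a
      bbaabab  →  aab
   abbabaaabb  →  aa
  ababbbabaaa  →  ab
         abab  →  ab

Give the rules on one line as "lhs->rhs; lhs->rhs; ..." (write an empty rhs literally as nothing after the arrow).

ba->b; bab->b; bb->

  | aaaa
  | baababab => bababab => babab => bab => b
  | bbabbababba => abbababba => aababba => aabba => aaa
  | abbb => ab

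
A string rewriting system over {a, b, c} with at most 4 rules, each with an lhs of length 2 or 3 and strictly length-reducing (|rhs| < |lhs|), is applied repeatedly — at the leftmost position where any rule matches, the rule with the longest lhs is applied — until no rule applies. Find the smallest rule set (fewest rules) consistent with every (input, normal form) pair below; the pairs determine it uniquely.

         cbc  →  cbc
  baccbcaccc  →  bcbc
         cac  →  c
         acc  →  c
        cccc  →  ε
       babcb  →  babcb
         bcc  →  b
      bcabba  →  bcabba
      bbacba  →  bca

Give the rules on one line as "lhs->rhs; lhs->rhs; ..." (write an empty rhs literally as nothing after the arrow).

ac->; bbb->bc; cc->

  | cbc
  | baccbcaccc => bcbcaccc => bcbccc => bcbc
  | cac => c
  | acc => c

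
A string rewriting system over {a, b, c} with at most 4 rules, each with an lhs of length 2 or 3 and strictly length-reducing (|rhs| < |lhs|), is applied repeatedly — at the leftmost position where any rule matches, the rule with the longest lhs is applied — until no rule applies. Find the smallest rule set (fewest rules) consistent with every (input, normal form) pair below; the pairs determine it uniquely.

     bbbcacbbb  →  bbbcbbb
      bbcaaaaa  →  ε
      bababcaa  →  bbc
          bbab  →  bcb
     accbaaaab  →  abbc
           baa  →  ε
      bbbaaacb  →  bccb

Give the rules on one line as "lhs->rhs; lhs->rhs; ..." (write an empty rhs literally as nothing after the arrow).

ba->c; ca->; cab->bc; cba->bc

  | bbbcacbbb => bbbcbbb
  | bbcaaaaa => bbaaaa => bcaaa => baa => ca => ε
  | bababcaa => cbabcaa => bcbcaa => bcba => bbc
  | bbab => bcb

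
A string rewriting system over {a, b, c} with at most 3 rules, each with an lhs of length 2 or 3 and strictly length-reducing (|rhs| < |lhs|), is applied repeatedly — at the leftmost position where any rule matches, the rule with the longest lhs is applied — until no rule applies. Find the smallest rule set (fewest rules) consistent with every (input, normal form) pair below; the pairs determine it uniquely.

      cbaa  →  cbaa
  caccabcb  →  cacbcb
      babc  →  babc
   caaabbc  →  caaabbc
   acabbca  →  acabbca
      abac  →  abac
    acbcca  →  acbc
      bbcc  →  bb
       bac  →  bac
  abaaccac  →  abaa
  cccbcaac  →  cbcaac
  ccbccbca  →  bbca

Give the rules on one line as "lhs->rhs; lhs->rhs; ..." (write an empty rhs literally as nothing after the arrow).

cc->; cca->c

  | cbaa
  | caccabcb => cacbcb
  | babc
  | caaabbc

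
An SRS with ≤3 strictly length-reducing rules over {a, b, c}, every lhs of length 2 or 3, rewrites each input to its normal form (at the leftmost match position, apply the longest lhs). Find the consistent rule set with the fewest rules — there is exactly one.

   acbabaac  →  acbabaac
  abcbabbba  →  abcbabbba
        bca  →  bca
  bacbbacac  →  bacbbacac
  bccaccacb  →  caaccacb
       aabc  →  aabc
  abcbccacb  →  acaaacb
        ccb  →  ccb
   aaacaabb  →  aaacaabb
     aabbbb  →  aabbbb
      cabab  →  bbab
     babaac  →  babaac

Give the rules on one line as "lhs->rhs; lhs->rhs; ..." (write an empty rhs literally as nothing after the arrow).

bcc->ca; cab->bb

  | acbabaac
  | abcbabbba
  | bca
  | bacbbacac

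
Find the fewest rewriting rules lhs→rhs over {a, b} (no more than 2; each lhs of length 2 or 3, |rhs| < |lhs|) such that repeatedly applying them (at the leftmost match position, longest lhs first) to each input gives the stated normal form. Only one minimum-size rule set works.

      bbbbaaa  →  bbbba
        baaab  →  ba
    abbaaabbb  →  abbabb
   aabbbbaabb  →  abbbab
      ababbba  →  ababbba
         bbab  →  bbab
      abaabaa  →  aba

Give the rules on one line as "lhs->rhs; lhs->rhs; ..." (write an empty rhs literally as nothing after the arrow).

aa->a; aab->a

  | bbbbaaa => bbbbaa => bbbba
  | baaab => baab => ba
  | abbaaabbb => abbaabbb => abbabb
  | aabbbbaabb => abbbaabb => abbbab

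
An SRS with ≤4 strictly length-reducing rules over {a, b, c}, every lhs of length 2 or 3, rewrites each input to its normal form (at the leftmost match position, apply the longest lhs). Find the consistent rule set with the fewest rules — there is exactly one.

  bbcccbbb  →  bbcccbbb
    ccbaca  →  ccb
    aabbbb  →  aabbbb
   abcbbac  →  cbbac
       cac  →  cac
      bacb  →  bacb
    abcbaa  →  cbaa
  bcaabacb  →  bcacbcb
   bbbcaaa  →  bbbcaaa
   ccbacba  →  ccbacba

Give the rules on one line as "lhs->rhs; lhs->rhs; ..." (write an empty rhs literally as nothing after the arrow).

aba->cb; abc->c; aca->

  | bbcccbbb
  | ccbaca => ccb
  | aabbbb
  | abcbbac => cbbac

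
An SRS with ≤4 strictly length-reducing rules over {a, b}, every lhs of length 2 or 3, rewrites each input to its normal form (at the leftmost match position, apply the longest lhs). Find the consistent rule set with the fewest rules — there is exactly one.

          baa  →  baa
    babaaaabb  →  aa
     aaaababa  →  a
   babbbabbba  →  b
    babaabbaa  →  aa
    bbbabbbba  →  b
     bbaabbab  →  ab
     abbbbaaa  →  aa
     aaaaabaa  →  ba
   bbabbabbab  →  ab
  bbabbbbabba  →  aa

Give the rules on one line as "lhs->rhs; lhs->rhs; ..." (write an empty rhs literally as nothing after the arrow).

  | baa
  | babaaaabb => bbaaabb => bbaabb => bbabb => bbbb => abb => aa
  | aaaababa => aaababa => aababa => ababa => bba => bb => a
  | babbbabbba => baababbba => bababbba => bbbbba => abbba => aaba => aba => b

aab->ab; aba->b; bb->a; bba->bb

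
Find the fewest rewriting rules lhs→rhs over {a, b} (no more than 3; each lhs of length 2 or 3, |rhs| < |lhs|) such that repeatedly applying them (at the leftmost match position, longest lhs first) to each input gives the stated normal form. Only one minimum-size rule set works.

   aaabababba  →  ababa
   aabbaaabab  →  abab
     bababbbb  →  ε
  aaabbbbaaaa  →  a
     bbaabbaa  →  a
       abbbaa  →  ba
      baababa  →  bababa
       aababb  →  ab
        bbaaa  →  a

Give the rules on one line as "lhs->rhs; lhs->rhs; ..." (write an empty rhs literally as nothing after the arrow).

  | aaabababba => aabababba => abababba => ababa
  | aabbaaabab => abbaaabab => aaabab => aabab => abab
  | bababbbb => babbb => bb => ε
  | aaabbbbaaaa => aabbbbaaaa => abbbbaaaa => bbaaaa => aaaa => aaa => aa => a

aa->a; abb->; bb->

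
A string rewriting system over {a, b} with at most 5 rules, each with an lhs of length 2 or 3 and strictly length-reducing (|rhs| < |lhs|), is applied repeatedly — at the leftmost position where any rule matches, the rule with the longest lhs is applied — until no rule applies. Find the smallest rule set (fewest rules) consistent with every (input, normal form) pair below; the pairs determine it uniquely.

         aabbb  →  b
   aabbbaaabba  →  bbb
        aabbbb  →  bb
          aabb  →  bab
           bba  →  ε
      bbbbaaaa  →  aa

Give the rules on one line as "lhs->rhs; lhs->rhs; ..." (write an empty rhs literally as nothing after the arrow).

  | aabbb => babb => b
  | aabbbaaabba => babbaaabba => baaabba => bbbbba => bbb
  | aabbbb => babbb => bb
  | aabb => bab

aaa->bb; aab->ba; abb->; bba->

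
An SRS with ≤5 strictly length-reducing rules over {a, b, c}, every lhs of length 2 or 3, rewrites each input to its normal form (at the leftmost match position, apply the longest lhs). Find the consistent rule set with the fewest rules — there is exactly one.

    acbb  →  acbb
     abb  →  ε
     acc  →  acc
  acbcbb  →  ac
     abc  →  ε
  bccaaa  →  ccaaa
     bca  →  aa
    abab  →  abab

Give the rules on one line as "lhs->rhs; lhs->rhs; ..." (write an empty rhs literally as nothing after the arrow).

abb->; abc->; bc->a; bcc->cc

  | acbb
  | abb => ε
  | acc
  | acbcbb => acabb => ac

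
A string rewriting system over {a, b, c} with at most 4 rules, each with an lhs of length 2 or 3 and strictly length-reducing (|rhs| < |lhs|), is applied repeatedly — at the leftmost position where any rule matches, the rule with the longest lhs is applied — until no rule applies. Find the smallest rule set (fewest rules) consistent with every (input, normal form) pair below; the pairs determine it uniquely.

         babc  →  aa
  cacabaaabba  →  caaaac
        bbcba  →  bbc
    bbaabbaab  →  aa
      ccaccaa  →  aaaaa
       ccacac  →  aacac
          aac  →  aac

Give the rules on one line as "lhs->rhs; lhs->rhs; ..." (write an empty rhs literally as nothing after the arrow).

ab->c; ba->; bab->ac; cc->a

  | babc => acc => aa
  | cacabaaabba => caccaaabba => caaaaabba => caaaacba => caaaac
  | bbcba => bbc
  | bbaabbaab => babbaab => acbaab => acab => acc => aa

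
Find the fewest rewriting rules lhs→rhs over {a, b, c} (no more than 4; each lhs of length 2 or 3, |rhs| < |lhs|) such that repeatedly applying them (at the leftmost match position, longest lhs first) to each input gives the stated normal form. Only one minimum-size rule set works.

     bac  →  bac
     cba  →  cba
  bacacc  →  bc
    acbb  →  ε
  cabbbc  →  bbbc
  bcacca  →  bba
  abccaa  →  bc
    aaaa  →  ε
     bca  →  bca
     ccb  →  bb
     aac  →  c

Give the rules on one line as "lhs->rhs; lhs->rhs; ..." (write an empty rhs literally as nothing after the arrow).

aa->; ab->c; cbb->a; cc->b

  | bac
  | cba
  | bacacc => bacab => bacc => bab => bc
  | acbb => aa => ε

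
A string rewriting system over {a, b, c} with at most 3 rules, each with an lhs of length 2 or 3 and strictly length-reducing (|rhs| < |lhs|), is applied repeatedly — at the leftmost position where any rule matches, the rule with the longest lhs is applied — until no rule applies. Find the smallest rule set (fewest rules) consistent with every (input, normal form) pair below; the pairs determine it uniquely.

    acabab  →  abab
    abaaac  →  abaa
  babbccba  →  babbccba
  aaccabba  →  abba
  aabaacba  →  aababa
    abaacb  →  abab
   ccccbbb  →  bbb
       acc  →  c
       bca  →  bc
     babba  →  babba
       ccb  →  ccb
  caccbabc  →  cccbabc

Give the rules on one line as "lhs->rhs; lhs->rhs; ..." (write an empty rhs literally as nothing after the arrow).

  | acabab => abab
  | abaaac => abaa
  | babbccba
  | aaccabba => acabba => abba

ac->; ca->c; cbb->bb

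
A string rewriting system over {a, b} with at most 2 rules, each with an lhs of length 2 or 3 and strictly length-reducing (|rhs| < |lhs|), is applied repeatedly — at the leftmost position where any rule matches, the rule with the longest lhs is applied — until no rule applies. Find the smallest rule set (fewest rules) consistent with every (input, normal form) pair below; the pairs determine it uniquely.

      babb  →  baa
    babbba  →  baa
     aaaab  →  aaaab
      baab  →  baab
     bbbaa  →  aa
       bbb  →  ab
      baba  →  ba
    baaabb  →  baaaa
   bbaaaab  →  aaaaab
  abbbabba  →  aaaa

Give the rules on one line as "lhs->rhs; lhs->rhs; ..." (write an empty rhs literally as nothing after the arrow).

  | babb => baa
  | babbba => baaba => baa
  | aaaab
  | baab

aba->a; bb->a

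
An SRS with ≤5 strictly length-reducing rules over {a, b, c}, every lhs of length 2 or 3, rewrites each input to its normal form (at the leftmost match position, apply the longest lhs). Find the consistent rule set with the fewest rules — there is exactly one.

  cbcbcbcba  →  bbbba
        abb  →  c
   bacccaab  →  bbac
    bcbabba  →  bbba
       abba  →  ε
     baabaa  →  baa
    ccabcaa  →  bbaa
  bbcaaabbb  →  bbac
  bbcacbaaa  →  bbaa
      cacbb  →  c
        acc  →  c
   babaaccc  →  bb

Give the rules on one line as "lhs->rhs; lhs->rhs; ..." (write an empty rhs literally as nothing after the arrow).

  | cbcbcbcba => ccbcbcba => bbcbcba => bbccba => bbbba
  | abb => cb => c
  | bacccaab => babcaab => bccaab => bbaab => bbac
  | bcbabba => bcabba => bbba

ab->c; ca->; cb->c; cc->b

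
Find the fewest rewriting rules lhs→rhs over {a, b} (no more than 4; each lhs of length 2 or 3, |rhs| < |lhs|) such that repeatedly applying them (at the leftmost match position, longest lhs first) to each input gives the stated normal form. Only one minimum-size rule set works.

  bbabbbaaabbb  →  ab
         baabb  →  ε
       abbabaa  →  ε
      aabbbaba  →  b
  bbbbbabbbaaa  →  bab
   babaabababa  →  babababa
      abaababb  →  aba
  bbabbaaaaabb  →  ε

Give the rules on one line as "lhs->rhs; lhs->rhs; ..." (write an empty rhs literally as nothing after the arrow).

aa->b; aaa->; bb->; bba->aa

  | bbabbbaaabbb => aabbbaaabbb => bbbbaaabbb => bbaaabbb => aaaabbb => abbb => ab
  | baabb => bbbb => bb => ε
  | abbabaa => aaabaa => baa => bb => ε
  | aabbbaba => bbbbaba => bbaba => aaba => bba => aa => b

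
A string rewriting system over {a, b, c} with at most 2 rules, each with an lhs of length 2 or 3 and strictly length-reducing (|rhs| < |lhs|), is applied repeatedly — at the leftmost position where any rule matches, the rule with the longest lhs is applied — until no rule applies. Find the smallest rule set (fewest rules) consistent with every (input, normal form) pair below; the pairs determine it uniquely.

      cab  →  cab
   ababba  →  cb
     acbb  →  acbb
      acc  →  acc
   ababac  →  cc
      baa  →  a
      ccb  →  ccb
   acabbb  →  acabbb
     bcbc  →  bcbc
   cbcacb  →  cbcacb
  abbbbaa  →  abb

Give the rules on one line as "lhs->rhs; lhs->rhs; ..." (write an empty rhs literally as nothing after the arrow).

aba->c; ba->

  | cab
  | ababba => cbba => cb
  | acbb
  | acc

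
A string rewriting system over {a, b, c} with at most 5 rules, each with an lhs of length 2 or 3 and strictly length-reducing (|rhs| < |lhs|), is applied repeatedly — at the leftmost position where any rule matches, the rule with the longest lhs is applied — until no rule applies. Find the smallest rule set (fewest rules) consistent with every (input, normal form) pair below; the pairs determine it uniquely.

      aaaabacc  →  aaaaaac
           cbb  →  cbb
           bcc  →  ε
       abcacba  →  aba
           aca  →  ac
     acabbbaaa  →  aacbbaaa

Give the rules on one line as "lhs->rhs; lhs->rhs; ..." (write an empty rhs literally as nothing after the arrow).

bac->aa; bcc->; ca->c; cab->ac

  | aaaabacc => aaaaaac
  | cbb
  | bcc => ε
  | abcacba => abccba => aba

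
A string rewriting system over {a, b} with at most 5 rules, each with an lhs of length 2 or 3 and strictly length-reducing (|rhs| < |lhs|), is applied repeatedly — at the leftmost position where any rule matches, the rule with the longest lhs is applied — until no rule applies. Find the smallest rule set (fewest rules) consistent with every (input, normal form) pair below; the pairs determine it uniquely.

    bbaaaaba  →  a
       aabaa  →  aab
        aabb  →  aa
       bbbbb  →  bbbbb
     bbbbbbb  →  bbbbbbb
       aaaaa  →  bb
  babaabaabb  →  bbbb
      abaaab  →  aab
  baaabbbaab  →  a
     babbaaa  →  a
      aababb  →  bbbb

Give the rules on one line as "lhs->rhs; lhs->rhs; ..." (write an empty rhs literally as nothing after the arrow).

  | bbaaaaba => bbaaba => bbba => bba => ba => a
  | aabaa => aab
  | aabb => aa
  | bbbbb

aaa->bb; abb->a; ba->a; baa->b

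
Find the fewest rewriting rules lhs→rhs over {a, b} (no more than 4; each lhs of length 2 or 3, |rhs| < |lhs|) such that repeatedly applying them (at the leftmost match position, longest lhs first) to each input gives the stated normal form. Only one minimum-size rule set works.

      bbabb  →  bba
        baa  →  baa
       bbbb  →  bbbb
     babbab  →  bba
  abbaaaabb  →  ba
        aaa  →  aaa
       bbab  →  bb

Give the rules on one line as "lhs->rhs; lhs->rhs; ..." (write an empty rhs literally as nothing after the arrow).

  | bbabb => bba
  | baa
  | bbbb
  | babbab => baab => bba

aab->ba; ab->; abb->a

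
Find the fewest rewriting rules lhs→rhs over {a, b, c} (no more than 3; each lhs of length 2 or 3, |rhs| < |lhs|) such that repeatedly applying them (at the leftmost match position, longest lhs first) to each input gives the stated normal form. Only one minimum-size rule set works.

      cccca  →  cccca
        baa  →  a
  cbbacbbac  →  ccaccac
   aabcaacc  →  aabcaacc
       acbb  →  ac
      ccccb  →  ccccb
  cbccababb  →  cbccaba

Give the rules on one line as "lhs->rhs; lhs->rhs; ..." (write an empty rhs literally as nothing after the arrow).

baa->a; bb->; bba->ca

  | cccca
  | baa => a
  | cbbacbbac => ccacbbac => ccaccac
  | aabcaacc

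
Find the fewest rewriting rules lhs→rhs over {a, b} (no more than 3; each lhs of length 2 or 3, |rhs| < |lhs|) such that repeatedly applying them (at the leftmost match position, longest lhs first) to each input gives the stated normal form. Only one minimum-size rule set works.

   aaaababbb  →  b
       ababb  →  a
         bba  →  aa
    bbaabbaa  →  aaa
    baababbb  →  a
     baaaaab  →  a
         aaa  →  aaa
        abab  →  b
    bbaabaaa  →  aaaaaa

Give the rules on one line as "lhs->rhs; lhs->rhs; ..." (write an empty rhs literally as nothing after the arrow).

  | aaaababbb => aaaaabbb => aaaabbb => aaabbb => aabbb => abbb => bbb => ab => b
  | ababb => aabb => abb => bb => a
  | bba => aa
  | bbaabbaa => aaabbaa => aabbaa => abbaa => bbaa => aaa

ab->b; aba->aa; bb->a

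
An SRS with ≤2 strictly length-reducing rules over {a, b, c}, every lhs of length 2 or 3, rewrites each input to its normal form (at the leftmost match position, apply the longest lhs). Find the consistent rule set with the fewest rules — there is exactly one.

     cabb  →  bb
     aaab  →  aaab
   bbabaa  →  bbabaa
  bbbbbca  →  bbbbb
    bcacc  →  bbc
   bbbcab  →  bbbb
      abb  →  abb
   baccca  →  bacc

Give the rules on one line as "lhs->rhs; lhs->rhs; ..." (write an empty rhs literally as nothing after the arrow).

  | cabb => bb
  | aaab
  | bbabaa
  | bbbbbca => bbbbb

ca->; cac->b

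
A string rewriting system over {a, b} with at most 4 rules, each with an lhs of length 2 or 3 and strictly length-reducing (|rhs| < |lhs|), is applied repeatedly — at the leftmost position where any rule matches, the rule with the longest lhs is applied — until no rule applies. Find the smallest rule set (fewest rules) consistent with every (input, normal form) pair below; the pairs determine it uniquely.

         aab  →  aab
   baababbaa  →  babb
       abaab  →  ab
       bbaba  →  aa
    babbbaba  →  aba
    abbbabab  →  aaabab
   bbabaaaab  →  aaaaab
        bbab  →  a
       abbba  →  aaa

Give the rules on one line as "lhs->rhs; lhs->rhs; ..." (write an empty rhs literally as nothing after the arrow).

  | aab
  | baababbaa => babbaa => babba => babb
  | abaab => ab
  | bbaba => bbba => aa

baa->; bba->bb; bbb->a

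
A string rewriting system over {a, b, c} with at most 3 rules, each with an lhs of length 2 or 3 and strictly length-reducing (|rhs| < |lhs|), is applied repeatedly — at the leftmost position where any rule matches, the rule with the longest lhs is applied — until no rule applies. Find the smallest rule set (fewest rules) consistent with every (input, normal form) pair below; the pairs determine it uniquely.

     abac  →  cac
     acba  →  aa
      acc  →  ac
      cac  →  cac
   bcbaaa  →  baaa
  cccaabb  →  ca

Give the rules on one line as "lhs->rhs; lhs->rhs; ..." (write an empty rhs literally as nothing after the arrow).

  | abac => cac
  | acba => aa
  | acc => ac
  | cac

ab->c; cb->; cc->c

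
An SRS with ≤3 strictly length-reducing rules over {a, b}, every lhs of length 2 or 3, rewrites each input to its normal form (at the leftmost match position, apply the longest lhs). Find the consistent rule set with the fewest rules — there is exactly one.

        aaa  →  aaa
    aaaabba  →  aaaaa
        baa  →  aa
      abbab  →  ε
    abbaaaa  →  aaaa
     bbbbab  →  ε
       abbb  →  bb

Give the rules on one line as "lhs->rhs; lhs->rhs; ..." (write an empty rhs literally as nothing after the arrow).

  | aaa
  | aaaabba => aaaaba => aaaaa
  | baa => aa
  | abbab => bab => ab => ε

aab->aa; ab->; ba->a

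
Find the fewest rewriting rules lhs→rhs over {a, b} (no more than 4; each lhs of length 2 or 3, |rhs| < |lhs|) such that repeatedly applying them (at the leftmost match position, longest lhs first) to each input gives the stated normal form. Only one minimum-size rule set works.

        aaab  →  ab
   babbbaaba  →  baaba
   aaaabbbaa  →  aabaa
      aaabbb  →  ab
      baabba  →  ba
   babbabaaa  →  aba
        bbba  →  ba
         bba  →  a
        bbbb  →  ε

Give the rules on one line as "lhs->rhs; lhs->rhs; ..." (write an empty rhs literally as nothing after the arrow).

  | aaab => ab
  | babbbaaba => bbbaaba => baaba
  | aaaabbbaa => aabbbaa => aabaa
  | aaabbb => abbb => ab

aaa->a; bab->b; bb->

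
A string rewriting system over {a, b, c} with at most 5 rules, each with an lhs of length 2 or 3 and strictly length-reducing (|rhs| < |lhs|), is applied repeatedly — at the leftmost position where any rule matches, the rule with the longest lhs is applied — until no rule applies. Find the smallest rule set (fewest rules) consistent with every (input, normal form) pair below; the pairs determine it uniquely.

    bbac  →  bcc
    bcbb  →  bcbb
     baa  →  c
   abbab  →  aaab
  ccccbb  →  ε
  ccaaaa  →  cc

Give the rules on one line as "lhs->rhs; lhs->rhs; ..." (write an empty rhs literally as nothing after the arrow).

  | bbac => bcc
  | bcbb
  | baa => ca => c
  | abbab => aaab

abb->aa; ba->c; ca->c; ccb->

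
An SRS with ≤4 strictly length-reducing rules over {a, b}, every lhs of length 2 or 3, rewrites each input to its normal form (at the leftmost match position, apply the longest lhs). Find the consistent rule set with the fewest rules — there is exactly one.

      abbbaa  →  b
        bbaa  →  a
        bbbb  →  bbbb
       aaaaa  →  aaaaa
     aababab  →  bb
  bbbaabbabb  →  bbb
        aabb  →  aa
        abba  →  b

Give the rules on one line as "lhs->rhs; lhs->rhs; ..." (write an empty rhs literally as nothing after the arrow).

ab->a; aba->b; ba->b; bba->

  | abbbaa => abbaa => abaa => ba => b
  | bbaa => a
  | bbbb
  | aaaaa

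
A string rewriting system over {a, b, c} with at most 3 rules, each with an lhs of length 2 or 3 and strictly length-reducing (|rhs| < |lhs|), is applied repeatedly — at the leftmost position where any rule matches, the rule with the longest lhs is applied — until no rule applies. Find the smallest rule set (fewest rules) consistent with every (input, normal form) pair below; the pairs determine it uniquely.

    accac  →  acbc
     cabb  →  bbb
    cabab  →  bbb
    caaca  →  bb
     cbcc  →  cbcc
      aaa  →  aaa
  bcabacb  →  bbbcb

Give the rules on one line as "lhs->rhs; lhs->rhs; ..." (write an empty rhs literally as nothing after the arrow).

ba->b; ca->b

  | accac => acbc
  | cabb => bbb
  | cabab => bbab => bbb
  | caaca => baca => bca => bb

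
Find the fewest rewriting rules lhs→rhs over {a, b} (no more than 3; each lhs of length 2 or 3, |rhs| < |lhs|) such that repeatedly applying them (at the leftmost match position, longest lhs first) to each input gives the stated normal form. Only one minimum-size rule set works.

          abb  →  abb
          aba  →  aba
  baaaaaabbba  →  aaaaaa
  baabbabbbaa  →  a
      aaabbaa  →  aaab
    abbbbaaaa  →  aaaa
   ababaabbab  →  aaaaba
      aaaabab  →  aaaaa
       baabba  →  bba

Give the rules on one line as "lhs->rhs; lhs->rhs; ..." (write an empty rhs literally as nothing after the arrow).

baa->; bab->a; bbb->a

  | abb
  | aba
  | baaaaaabbba => aaaabbba => aaaaaa
  | baabbabbbaa => bbabbbaa => babbaa => abaa => a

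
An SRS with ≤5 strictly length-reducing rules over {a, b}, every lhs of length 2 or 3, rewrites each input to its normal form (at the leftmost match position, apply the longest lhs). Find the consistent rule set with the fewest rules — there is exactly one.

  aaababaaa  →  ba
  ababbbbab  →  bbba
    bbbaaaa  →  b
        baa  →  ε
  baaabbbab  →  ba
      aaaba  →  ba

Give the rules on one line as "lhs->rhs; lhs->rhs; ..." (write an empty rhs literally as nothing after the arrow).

ab->a; aba->ba; abb->; baa->

  | aaababaaa => aababaaa => ababaaa => babaaa => bbaaa => ba
  | ababbbbab => babbbbab => bbbab => bbba
  | bbbaaaa => bbaa => b
  | baa => ε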